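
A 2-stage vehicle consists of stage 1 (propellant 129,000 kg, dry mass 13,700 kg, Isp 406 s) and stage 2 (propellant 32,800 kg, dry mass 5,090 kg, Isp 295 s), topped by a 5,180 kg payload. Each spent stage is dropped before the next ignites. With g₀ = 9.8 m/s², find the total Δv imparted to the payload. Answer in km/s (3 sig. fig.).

Δv ≈ 8.86 km/s

Ignition mass of stage 1 = 129,000+13,700 + 32,800+5,090 + 5,180 = 185,770 kg.
Stage 1: m₀ = 185,770 kg, m_f = 185,770 − 129,000 = 56,770 kg; Δv = 406×9.8×ln(3.272) = 3978.8×1.1855 ≈ 4717 m/s.
Stage 2: m₀ = 43,070 kg, m_f = 43,070 − 32,800 = 10,270 kg; Δv = 295×9.8×ln(4.194) = 2891.0×1.4336 ≈ 4145 m/s.
Total Δv = 4717 + 4145 = 8862 m/s.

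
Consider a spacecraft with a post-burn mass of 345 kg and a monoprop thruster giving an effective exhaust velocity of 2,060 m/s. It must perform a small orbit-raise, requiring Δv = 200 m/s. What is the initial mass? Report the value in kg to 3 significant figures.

initial mass ≈ 380 kg

From the ideal rocket equation, m₀/m_f = exp(Δv / v_e) = exp(200 / 2060.0) = exp(0.0971) = 1.1020.
m₀ = m_f × 1.1020 = 345 × 1.1020 = 380.19 kg.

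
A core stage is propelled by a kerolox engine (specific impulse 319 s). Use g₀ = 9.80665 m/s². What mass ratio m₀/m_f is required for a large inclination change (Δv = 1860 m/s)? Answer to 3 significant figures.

mass ratio ≈ 1.81

v_e = Isp · g₀ = 319 × 9.80665 = 3128.3 m/s.
By the Tsiolkovsky rocket equation, m₀/m_f = exp(Δv / v_e) = exp(1860 / 3128.3) = exp(0.5946) = 1.8122.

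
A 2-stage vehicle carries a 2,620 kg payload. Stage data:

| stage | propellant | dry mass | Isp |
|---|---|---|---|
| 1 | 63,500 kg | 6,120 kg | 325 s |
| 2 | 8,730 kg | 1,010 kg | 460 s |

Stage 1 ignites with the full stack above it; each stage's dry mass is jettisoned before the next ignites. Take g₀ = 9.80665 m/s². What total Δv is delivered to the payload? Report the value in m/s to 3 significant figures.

Δv ≈ 10300 m/s

Ignition mass of stage 1 = 63,500+6,120 + 8,730+1,010 + 2,620 = 81,980 kg.
Stage 1: m₀ = 81,980 kg, m_f = 81,980 − 63,500 = 18,480 kg; Δv = 325×9.80665×ln(4.436) = 3187.2×1.4898 ≈ 4748 m/s.
Stage 2: m₀ = 12,360 kg, m_f = 12,360 − 8,730 = 3,630 kg; Δv = 460×9.80665×ln(3.405) = 4511.1×1.2252 ≈ 5527 m/s.
Total Δv = 4748 + 5527 = 10275 m/s.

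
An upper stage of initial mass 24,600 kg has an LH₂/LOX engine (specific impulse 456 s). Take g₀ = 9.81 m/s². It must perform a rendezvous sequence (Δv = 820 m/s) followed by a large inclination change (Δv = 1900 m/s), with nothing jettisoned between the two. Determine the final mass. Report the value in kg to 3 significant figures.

v_e = Isp · g₀ = 456 × 9.81 = 4473.4 m/s.
After the first burn: m = 24600 × exp(−820/4473.4) = 24600 × 0.83251 = 20,479.7 kg.
After the second burn: m = 20,479.7 × exp(−1900/4473.4) = 20,479.7 × 0.65394 = 13,392.5 kg.

final mass ≈ 13400 kg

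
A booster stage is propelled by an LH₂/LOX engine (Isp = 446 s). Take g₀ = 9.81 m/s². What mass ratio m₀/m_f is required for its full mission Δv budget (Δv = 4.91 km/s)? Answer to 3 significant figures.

v_e = Isp · g₀ = 446 × 9.81 = 4375.3 m/s.
By the Tsiolkovsky rocket equation, m₀/m_f = exp(Δv / v_e) = exp(4910 / 4375.3) = exp(1.1222) = 3.0717.

mass ratio ≈ 3.07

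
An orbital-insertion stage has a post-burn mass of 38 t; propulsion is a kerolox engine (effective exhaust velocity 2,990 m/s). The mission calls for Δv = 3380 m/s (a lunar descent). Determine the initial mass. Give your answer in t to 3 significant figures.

By the Tsiolkovsky rocket equation, m₀/m_f = exp(Δv / v_e) = exp(3380 / 2990.0) = exp(1.1304) = 3.0970.
m₀ = m_f × 3.0970 = 38 × 3.0970 = 117.686 t.

initial mass ≈ 118 t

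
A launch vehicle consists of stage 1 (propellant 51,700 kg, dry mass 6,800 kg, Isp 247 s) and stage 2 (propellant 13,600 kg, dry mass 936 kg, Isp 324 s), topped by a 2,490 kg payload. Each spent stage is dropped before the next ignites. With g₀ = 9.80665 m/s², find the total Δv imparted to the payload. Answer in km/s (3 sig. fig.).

Ignition mass of stage 1 = 51,700+6,800 + 13,600+936 + 2,490 = 75,526 kg.
Stage 1: m₀ = 75,526 kg, m_f = 75,526 − 51,700 = 23,826 kg; Δv = 247×9.80665×ln(3.17) = 2422.2×1.1537 ≈ 2795 m/s.
Stage 2: m₀ = 17,026 kg, m_f = 17,026 − 13,600 = 3,426 kg; Δv = 324×9.80665×ln(4.97) = 3177.4×1.6033 ≈ 5094 m/s.
Total Δv = 2795 + 5094 = 7889 m/s.

Δv ≈ 7.89 km/s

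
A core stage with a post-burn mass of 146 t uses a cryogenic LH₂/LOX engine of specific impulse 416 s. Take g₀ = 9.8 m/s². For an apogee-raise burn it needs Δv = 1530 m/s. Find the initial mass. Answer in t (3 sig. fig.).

initial mass ≈ 212 t

v_e = Isp · g₀ = 416 × 9.8 = 4076.8 m/s.
By the Tsiolkovsky rocket equation, m₀/m_f = exp(Δv / v_e) = exp(1530 / 4076.8) = exp(0.3753) = 1.4554.
m₀ = m_f × 1.4554 = 146 × 1.4554 = 212.488 t.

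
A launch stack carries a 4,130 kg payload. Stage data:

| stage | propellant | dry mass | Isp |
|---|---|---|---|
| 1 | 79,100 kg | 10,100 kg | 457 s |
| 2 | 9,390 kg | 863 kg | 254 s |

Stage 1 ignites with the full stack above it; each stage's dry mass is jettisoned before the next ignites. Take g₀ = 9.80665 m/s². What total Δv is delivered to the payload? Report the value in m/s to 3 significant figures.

Δv ≈ 9100 m/s

Ignition mass of stage 1 = 79,100+10,100 + 9,390+863 + 4,130 = 103,583 kg.
Stage 1: m₀ = 103,583 kg, m_f = 103,583 − 79,100 = 24,483 kg; Δv = 457×9.80665×ln(4.231) = 4481.6×1.4424 ≈ 6464 m/s.
Stage 2: m₀ = 14,383 kg, m_f = 14,383 − 9,390 = 4,993 kg; Δv = 254×9.80665×ln(2.881) = 2490.9×1.0580 ≈ 2635 m/s.
Total Δv = 6464 + 2635 = 9099 m/s.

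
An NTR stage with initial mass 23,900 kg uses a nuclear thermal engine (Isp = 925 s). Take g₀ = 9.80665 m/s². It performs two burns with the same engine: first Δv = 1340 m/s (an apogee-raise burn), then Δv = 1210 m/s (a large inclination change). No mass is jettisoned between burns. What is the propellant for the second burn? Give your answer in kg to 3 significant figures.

propellant for the second burn ≈ 2570 kg

v_e = Isp · g₀ = 925 × 9.80665 = 9071.2 m/s.
After the first burn: m = 23900 × exp(−1340/9071.2) = 23900 × 0.86267 = 20,617.8 kg.
After the second burn: m = 20,617.8 × exp(−1210/9071.2) = 20,617.8 × 0.87512 = 18,043 kg.
Second-burn propellant = 20,617.8 − 18,043 = 2,574.8 kg.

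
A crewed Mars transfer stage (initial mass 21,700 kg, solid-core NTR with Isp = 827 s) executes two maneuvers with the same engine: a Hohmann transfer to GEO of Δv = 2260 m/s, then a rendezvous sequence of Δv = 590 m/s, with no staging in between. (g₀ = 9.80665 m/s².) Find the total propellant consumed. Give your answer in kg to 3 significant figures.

v_e = Isp · g₀ = 827 × 9.80665 = 8110.1 m/s.
After the first burn: m = 21700 × exp(−2260/8110.1) = 21700 × 0.75679 = 16,422.3 kg.
After the second burn: m = 16,422.3 × exp(−590/8110.1) = 16,422.3 × 0.92983 = 15,269.9 kg.
Total propellant = m₀ − m_final = 21700 − 15,269.9 = 6,430.1 kg.

total propellant consumed ≈ 6430 kg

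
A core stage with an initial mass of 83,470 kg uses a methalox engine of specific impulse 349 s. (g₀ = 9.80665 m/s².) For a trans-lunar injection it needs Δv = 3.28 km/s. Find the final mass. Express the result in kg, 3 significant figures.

v_e = Isp · g₀ = 349 × 9.80665 = 3422.5 m/s.
Rocket equation: m₀/m_f = exp(Δv / v_e) = exp(3280 / 3422.5) = exp(0.9584) = 2.6074.
m_f = m₀ / 2.6074 = 83,470 / 2.6074 = 32,012.7 kg.

final mass ≈ 32000 kg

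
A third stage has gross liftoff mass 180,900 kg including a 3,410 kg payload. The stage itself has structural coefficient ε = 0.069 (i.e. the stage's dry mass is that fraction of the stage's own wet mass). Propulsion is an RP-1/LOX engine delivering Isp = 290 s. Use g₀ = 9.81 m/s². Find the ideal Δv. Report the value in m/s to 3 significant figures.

Stage wet mass = m₀ − payload = 180,900 − 3,410 = 177,490 kg.
Stage dry mass = ε × stage wet mass = 0.069 × 177,490 = 12,246.8 kg.
Burnout mass m_f = stage dry + payload = 12,246.8 + 3,410 = 15,656.8 kg.
v_e = Isp · g₀ = 290 × 9.81 = 2844.9 m/s.
From the ideal rocket equation, Δv = v_e · ln(180,900/15,656.8) = 2844.9 × ln(11.55) = 2844.9 × 2.4470 ≈ 6962 m/s.

Δv ≈ 6960 m/s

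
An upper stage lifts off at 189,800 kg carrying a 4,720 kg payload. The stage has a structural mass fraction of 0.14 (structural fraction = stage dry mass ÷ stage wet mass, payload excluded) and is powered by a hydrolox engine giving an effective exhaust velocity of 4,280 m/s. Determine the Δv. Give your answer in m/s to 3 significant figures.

Δv ≈ 7810 m/s

Stage wet mass = m₀ − payload = 189,800 − 4,720 = 185,080 kg.
Stage dry mass = ε × stage wet mass = 0.14 × 185,080 = 25,911.2 kg.
Burnout mass m_f = stage dry + payload = 25,911.2 + 4,720 = 30,631.2 kg.
By the Tsiolkovsky rocket equation, Δv = v_e · ln(189,800/30,631.2) = 4280.0 × ln(6.196) = 4280.0 × 1.8240 ≈ 7807 m/s.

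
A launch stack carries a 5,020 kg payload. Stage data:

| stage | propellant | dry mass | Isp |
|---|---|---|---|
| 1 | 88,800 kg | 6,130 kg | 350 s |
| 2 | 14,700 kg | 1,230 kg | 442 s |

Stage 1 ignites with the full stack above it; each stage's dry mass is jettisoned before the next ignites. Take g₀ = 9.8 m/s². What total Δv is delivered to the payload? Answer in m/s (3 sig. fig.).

Ignition mass of stage 1 = 88,800+6,130 + 14,700+1,230 + 5,020 = 115,880 kg.
Stage 1: m₀ = 115,880 kg, m_f = 115,880 − 88,800 = 27,080 kg; Δv = 350×9.8×ln(4.279) = 3430.0×1.4538 ≈ 4986 m/s.
Stage 2: m₀ = 20,950 kg, m_f = 20,950 − 14,700 = 6,250 kg; Δv = 442×9.8×ln(3.352) = 4331.6×1.2096 ≈ 5239 m/s.
Total Δv = 4986 + 5239 = 10225 m/s.

Δv ≈ 10200 m/s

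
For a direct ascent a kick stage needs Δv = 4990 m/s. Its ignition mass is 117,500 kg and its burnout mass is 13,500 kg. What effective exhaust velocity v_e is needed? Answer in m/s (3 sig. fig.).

v_e ≈ 2310 m/s

ln(m₀/m_f) = ln(117500/13500) = ln(8.704) = 2.1637.
By the Tsiolkovsky rocket equation, v_e = Δv / ln(m₀/m_f) = 4990 / 2.1637 = 2306.2 m/s.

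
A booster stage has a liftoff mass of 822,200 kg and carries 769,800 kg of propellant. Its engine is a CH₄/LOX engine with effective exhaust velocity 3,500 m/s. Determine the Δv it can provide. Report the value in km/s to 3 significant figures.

Δv ≈ 9.64 km/s

m_f = m₀ − m_prop = 822,200 − 769,800 = 52,400 kg.
Using Δv = v_e ln(m₀/m_f): Δv = v_e · ln(m₀/m_f) = 3500.0 × ln(15.69) = 3500.0 × 2.7531 ≈ 9635.8 m/s.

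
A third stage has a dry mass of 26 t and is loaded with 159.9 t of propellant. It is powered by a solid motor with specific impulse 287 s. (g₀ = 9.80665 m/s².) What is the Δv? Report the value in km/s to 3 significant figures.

Δv ≈ 5.54 km/s

v_e = Isp · g₀ = 287 × 9.80665 = 2814.5 m/s.
m₀ = m_dry + m_prop = 26 + 159.9 = 185.9 t.
Rocket equation: Δv = v_e · ln(m₀/m_f) = 2814.5 × ln(7.15) = 2814.5 × 1.9671 ≈ 5536.5 m/s.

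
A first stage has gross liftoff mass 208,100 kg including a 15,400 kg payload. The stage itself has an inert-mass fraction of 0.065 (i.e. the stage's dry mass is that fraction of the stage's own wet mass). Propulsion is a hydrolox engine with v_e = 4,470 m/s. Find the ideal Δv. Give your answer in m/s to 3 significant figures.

Stage wet mass = m₀ − payload = 208,100 − 15,400 = 192,700 kg.
Stage dry mass = ε × stage wet mass = 0.065 × 192,700 = 12,525.5 kg.
Burnout mass m_f = stage dry + payload = 12,525.5 + 15,400 = 27,925.5 kg.
Using Δv = v_e ln(m₀/m_f): Δv = v_e · ln(208,100/27,925.5) = 4470.0 × ln(7.452) = 4470.0 × 2.0085 ≈ 8978 m/s.

Δv ≈ 8980 m/s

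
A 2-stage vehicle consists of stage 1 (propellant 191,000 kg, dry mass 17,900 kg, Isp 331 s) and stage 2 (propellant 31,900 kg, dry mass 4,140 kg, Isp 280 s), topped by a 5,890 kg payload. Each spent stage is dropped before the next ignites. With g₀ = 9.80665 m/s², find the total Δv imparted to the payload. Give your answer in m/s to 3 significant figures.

Δv ≈ 8580 m/s

Ignition mass of stage 1 = 191,000+17,900 + 31,900+4,140 + 5,890 = 250,830 kg.
Stage 1: m₀ = 250,830 kg, m_f = 250,830 − 191,000 = 59,830 kg; Δv = 331×9.80665×ln(4.192) = 3246.0×1.4333 ≈ 4652 m/s.
Stage 2: m₀ = 41,930 kg, m_f = 41,930 − 31,900 = 10,030 kg; Δv = 280×9.80665×ln(4.18) = 2745.9×1.4304 ≈ 3928 m/s.
Total Δv = 4652 + 3928 = 8580 m/s.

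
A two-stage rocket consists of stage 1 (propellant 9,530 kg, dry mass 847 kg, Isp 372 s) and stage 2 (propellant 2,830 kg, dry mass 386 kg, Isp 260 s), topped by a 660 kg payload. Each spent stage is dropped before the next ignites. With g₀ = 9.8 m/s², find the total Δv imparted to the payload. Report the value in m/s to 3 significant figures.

Ignition mass of stage 1 = 9,530+847 + 2,830+386 + 660 = 14,253 kg.
Stage 1: m₀ = 14,253 kg, m_f = 14,253 − 9,530 = 4,723 kg; Δv = 372×9.8×ln(3.018) = 3645.6×1.1045 ≈ 4027 m/s.
Stage 2: m₀ = 3,876 kg, m_f = 3,876 − 2,830 = 1,046 kg; Δv = 260×9.8×ln(3.706) = 2548.0×1.3098 ≈ 3337 m/s.
Total Δv = 4027 + 3337 = 7364 m/s.

Δv ≈ 7360 m/s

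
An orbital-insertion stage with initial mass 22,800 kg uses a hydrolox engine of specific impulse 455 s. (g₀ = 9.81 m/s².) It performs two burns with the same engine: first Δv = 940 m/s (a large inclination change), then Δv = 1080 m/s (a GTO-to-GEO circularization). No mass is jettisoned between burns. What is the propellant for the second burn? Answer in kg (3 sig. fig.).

propellant for the second burn ≈ 3970 kg

v_e = Isp · g₀ = 455 × 9.81 = 4463.6 m/s.
After the first burn: m = 22800 × exp(−940/4463.6) = 22800 × 0.81010 = 18,470.3 kg.
After the second burn: m = 18,470.3 × exp(−1080/4463.6) = 18,470.3 × 0.78509 = 14,500.8 kg.
Second-burn propellant = 18,470.3 − 14,500.8 = 3,969.5 kg.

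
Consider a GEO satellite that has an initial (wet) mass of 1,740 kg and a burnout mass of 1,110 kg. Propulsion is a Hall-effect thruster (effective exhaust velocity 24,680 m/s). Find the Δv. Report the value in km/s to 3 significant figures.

Δv ≈ 11.1 km/s

Δv = v_e · ln(m₀/m_f) = 24680.0 × ln(1.568) = 24680.0 × 0.4495 ≈ 11094.3 m/s.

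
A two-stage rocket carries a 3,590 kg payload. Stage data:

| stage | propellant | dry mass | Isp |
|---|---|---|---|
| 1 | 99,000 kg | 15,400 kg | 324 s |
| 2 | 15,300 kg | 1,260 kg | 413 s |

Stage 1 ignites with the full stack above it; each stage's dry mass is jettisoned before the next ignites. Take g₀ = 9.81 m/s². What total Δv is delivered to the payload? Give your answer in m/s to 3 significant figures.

Ignition mass of stage 1 = 99,000+15,400 + 15,300+1,260 + 3,590 = 134,550 kg.
Stage 1: m₀ = 134,550 kg, m_f = 134,550 − 99,000 = 35,550 kg; Δv = 324×9.81×ln(3.785) = 3178.4×1.3310 ≈ 4230 m/s.
Stage 2: m₀ = 20,150 kg, m_f = 20,150 − 15,300 = 4,850 kg; Δv = 413×9.81×ln(4.155) = 4051.5×1.4242 ≈ 5770 m/s.
Total Δv = 4230 + 5770 = 10000 m/s.

Δv ≈ 10000 m/s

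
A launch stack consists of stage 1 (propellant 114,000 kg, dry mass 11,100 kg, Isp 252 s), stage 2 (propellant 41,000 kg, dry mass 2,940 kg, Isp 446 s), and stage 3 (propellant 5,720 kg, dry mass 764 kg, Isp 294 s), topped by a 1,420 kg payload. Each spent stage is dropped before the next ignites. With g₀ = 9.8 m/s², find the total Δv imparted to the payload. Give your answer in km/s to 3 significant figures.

Δv ≈ 13.1 km/s

Ignition mass of stage 1 = 114,000+11,100 + 41,000+2,940 + 5,720+764 + 1,420 = 176,944 kg.
Stage 1: m₀ = 176,944 kg, m_f = 176,944 − 114,000 = 62,944 kg; Δv = 252×9.8×ln(2.811) = 2469.6×1.0336 ≈ 2553 m/s.
Stage 2: m₀ = 51,844 kg, m_f = 51,844 − 41,000 = 10,844 kg; Δv = 446×9.8×ln(4.781) = 4370.8×1.5646 ≈ 6839 m/s.
Stage 3: m₀ = 7,904 kg, m_f = 7,904 − 5,720 = 2,184 kg; Δv = 294×9.8×ln(3.619) = 2881.2×1.2862 ≈ 3706 m/s.
Total Δv = 2553 + 6839 + 3706 = 13098 m/s.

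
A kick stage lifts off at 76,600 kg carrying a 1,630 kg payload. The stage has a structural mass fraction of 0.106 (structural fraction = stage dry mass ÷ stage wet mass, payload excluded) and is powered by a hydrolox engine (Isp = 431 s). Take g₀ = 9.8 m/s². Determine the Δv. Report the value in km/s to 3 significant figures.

Δv ≈ 8.78 km/s

Stage wet mass = m₀ − payload = 76,600 − 1,630 = 74,970 kg.
Stage dry mass = ε × stage wet mass = 0.106 × 74,970 = 7,946.82 kg.
Burnout mass m_f = stage dry + payload = 7,946.82 + 1,630 = 9,576.82 kg.
v_e = Isp · g₀ = 431 × 9.8 = 4223.8 m/s.
Δv = v_e · ln(76,600/9,576.82) = 4223.8 × ln(7.998) = 4223.8 × 2.0793 ≈ 8782 m/s.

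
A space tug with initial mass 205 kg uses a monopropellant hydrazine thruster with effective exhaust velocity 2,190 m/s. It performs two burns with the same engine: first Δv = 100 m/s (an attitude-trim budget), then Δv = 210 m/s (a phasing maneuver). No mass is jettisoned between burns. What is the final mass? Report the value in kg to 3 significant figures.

final mass ≈ 178 kg

After the first burn: m = 205 × exp(−100/2190.0) = 205 × 0.95536 = 195.849 kg.
After the second burn: m = 195.849 × exp(−210/2190.0) = 195.849 × 0.90856 = 177.941 kg.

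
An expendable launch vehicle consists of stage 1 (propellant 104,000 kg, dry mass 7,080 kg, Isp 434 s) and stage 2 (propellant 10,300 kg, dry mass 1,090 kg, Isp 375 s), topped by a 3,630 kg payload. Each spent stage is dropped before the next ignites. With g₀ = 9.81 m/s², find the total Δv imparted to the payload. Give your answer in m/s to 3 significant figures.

Ignition mass of stage 1 = 104,000+7,080 + 10,300+1,090 + 3,630 = 126,100 kg.
Stage 1: m₀ = 126,100 kg, m_f = 126,100 − 104,000 = 22,100 kg; Δv = 434×9.81×ln(5.706) = 4257.5×1.7415 ≈ 7414 m/s.
Stage 2: m₀ = 15,020 kg, m_f = 15,020 − 10,300 = 4,720 kg; Δv = 375×9.81×ln(3.182) = 3678.8×1.1576 ≈ 4258 m/s.
Total Δv = 7414 + 4258 = 11672 m/s.

Δv ≈ 11700 m/s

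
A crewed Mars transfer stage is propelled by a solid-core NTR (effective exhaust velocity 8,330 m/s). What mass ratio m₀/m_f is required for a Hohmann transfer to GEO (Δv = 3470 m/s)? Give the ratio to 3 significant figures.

m₀/m_f = exp(Δv / v_e) = exp(3470 / 8330.0) = exp(0.4166) = 1.5167.

mass ratio ≈ 1.52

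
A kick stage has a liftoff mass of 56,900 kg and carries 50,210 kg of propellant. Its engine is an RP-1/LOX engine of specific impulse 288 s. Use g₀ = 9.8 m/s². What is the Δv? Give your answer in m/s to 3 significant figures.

v_e = Isp · g₀ = 288 × 9.8 = 2822.4 m/s.
m_f = m₀ − m_prop = 56,900 − 50,210 = 6,690 kg.
Δv = v_e · ln(m₀/m_f) = 2822.4 × ln(8.505) = 2822.4 × 2.1407 ≈ 6041.9 m/s.

Δv ≈ 6040 m/s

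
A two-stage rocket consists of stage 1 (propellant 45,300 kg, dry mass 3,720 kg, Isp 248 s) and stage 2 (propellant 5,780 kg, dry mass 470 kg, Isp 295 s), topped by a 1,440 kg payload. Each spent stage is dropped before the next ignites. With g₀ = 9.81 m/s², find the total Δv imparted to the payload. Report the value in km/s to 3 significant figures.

Ignition mass of stage 1 = 45,300+3,720 + 5,780+470 + 1,440 = 56,710 kg.
Stage 1: m₀ = 56,710 kg, m_f = 56,710 − 45,300 = 11,410 kg; Δv = 248×9.81×ln(4.97) = 2432.9×1.6035 ≈ 3901 m/s.
Stage 2: m₀ = 7,690 kg, m_f = 7,690 − 5,780 = 1,910 kg; Δv = 295×9.81×ln(4.026) = 2894.0×1.3928 ≈ 4031 m/s.
Total Δv = 3901 + 4031 = 7932 m/s.

Δv ≈ 7.93 km/s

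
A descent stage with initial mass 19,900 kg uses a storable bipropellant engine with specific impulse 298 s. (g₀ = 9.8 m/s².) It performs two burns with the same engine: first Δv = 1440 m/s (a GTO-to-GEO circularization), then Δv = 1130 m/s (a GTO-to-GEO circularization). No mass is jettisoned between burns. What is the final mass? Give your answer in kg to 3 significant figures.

final mass ≈ 8250 kg

v_e = Isp · g₀ = 298 × 9.8 = 2920.4 m/s.
After the first burn: m = 19900 × exp(−1440/2920.4) = 19900 × 0.61074 = 12,153.7 kg.
After the second burn: m = 12,153.7 × exp(−1130/2920.4) = 12,153.7 × 0.67914 = 8,254.06 kg.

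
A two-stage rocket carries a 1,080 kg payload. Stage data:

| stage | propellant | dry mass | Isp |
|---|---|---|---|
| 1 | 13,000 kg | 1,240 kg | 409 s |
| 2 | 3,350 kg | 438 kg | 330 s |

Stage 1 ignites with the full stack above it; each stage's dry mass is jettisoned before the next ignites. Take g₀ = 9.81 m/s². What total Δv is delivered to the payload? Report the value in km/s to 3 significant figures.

Δv ≈ 8.35 km/s

Ignition mass of stage 1 = 13,000+1,240 + 3,350+438 + 1,080 = 19,108 kg.
Stage 1: m₀ = 19,108 kg, m_f = 19,108 − 13,000 = 6,108 kg; Δv = 409×9.81×ln(3.128) = 4012.3×1.1405 ≈ 4576 m/s.
Stage 2: m₀ = 4,868 kg, m_f = 4,868 − 3,350 = 1,518 kg; Δv = 330×9.81×ln(3.207) = 3237.3×1.1653 ≈ 3772 m/s.
Total Δv = 4576 + 3772 = 8348 m/s.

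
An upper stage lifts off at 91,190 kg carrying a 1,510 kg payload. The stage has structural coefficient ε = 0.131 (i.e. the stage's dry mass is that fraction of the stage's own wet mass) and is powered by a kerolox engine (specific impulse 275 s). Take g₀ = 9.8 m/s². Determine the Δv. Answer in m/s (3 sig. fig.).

Δv ≈ 5200 m/s

Stage wet mass = m₀ − payload = 91,190 − 1,510 = 89,680 kg.
Stage dry mass = ε × stage wet mass = 0.131 × 89,680 = 11,748.1 kg.
Burnout mass m_f = stage dry + payload = 11,748.1 + 1,510 = 13,258.1 kg.
v_e = Isp · g₀ = 275 × 9.8 = 2695.0 m/s.
Using Δv = v_e ln(m₀/m_f): Δv = v_e · ln(91,190/13,258.1) = 2695.0 × ln(6.878) = 2695.0 × 1.9283 ≈ 5197 m/s.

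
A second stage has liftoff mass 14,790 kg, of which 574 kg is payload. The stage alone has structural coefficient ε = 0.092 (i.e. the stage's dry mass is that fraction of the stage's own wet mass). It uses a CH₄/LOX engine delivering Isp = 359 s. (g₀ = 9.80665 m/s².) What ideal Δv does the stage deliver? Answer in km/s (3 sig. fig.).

Stage wet mass = m₀ − payload = 14,790 − 574 = 14,216 kg.
Stage dry mass = ε × stage wet mass = 0.092 × 14,216 = 1,307.87 kg.
Burnout mass m_f = stage dry + payload = 1,307.87 + 574 = 1,881.87 kg.
v_e = Isp · g₀ = 359 × 9.80665 = 3520.6 m/s.
Rocket equation: Δv = v_e · ln(14,790/1,881.87) = 3520.6 × ln(7.859) = 3520.6 × 2.0617 ≈ 7258 m/s.

Δv ≈ 7.26 km/s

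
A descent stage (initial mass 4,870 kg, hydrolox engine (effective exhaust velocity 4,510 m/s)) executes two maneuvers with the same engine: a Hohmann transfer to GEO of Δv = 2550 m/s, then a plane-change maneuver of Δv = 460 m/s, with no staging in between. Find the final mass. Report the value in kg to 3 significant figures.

final mass ≈ 2500 kg

After the first burn: m = 4870 × exp(−2550/4510.0) = 4870 × 0.56813 = 2,766.79 kg.
After the second burn: m = 2,766.79 × exp(−460/4510.0) = 2,766.79 × 0.90303 = 2,498.49 kg.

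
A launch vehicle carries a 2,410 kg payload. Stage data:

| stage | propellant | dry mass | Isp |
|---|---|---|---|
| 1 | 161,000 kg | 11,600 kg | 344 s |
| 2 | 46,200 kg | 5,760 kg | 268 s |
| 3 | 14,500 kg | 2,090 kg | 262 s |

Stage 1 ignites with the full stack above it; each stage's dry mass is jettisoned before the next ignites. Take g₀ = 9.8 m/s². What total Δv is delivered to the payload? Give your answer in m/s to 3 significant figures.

Δv ≈ 10100 m/s

Ignition mass of stage 1 = 161,000+11,600 + 46,200+5,760 + 14,500+2,090 + 2,410 = 243,560 kg.
Stage 1: m₀ = 243,560 kg, m_f = 243,560 − 161,000 = 82,560 kg; Δv = 344×9.8×ln(2.95) = 3371.2×1.0818 ≈ 3647 m/s.
Stage 2: m₀ = 70,960 kg, m_f = 70,960 − 46,200 = 24,760 kg; Δv = 268×9.8×ln(2.866) = 2626.4×1.0529 ≈ 2765 m/s.
Stage 3: m₀ = 19,000 kg, m_f = 19,000 − 14,500 = 4,500 kg; Δv = 262×9.8×ln(4.222) = 2567.6×1.4404 ≈ 3698 m/s.
Total Δv = 3647 + 2765 + 3698 = 10110 m/s.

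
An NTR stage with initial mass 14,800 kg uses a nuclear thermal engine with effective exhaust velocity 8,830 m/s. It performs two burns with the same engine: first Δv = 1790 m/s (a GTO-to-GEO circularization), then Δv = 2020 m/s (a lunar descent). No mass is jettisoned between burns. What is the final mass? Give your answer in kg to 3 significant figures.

final mass ≈ 9610 kg

After the first burn: m = 14800 × exp(−1790/8830.0) = 14800 × 0.81651 = 12,084.3 kg.
After the second burn: m = 12,084.3 × exp(−2020/8830.0) = 12,084.3 × 0.79552 = 9,613.3 kg.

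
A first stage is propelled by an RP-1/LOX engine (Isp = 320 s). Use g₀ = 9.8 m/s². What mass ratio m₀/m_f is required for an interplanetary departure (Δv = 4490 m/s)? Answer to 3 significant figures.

v_e = Isp · g₀ = 320 × 9.8 = 3136.0 m/s.
Rocket equation: m₀/m_f = exp(Δv / v_e) = exp(4490 / 3136.0) = exp(1.4318) = 4.1861.

mass ratio ≈ 4.19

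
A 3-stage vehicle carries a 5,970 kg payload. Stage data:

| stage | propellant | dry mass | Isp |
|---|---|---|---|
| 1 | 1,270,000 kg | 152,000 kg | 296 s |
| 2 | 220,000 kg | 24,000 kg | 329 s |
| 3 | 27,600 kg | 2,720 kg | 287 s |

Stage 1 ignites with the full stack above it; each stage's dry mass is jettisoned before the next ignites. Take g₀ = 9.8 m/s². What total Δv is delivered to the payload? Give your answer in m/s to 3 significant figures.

Ignition mass of stage 1 = 1,270,000+152,000 + 220,000+24,000 + 27,600+2,720 + 5,970 = 1,702,290 kg.
Stage 1: m₀ = 1,702,290 kg, m_f = 1,702,290 − 1,270,000 = 432,290 kg; Δv = 296×9.8×ln(3.938) = 2900.8×1.3706 ≈ 3976 m/s.
Stage 2: m₀ = 280,290 kg, m_f = 280,290 − 220,000 = 60,290 kg; Δv = 329×9.8×ln(4.649) = 3224.2×1.5367 ≈ 4954 m/s.
Stage 3: m₀ = 36,290 kg, m_f = 36,290 − 27,600 = 8,690 kg; Δv = 287×9.8×ln(4.176) = 2812.6×1.4294 ≈ 4020 m/s.
Total Δv = 3976 + 4954 + 4020 = 12950 m/s.

Δv ≈ 13000 m/s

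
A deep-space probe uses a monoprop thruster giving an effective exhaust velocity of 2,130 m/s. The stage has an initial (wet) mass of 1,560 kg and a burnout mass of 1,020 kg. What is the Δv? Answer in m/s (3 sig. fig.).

Δv = v_e · ln(m₀/m_f) = 2130.0 × ln(1.529) = 2130.0 × 0.4249 ≈ 905.0 m/s.

Δv ≈ 905 m/s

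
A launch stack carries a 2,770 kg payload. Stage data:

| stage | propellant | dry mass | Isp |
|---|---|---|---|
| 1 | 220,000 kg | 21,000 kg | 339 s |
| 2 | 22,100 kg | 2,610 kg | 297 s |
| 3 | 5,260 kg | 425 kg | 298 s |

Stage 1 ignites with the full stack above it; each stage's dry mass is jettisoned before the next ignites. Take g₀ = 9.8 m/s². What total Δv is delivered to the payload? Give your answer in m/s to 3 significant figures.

Ignition mass of stage 1 = 220,000+21,000 + 22,100+2,610 + 5,260+425 + 2,770 = 274,165 kg.
Stage 1: m₀ = 274,165 kg, m_f = 274,165 − 220,000 = 54,165 kg; Δv = 339×9.8×ln(5.062) = 3322.2×1.6217 ≈ 5388 m/s.
Stage 2: m₀ = 33,165 kg, m_f = 33,165 − 22,100 = 11,065 kg; Δv = 297×9.8×ln(2.997) = 2910.6×1.0977 ≈ 3195 m/s.
Stage 3: m₀ = 8,455 kg, m_f = 8,455 − 5,260 = 3,195 kg; Δv = 298×9.8×ln(2.646) = 2920.4×0.9732 ≈ 2842 m/s.
Total Δv = 5388 + 3195 + 2842 = 11425 m/s.

Δv ≈ 11400 m/s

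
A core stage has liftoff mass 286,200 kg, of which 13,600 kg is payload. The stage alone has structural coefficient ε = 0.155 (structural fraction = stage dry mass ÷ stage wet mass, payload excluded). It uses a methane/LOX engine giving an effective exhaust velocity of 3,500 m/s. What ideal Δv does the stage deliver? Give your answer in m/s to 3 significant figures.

Δv ≈ 5720 m/s

Stage wet mass = m₀ − payload = 286,200 − 13,600 = 272,600 kg.
Stage dry mass = ε × stage wet mass = 0.155 × 272,600 = 42,253 kg.
Burnout mass m_f = stage dry + payload = 42,253 + 13,600 = 55,853 kg.
Rocket equation: Δv = v_e · ln(286,200/55,853) = 3500.0 × ln(5.124) = 3500.0 × 1.6340 ≈ 5719 m/s.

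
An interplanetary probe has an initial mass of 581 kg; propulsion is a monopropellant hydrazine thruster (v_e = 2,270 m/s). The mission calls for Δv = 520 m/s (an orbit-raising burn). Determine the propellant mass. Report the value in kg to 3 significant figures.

propellant mass ≈ 119 kg

Using Δv = v_e ln(m₀/m_f): m₀/m_f = exp(Δv / v_e) = exp(520 / 2270.0) = exp(0.2291) = 1.2574.
m_f = 581 / 1.2574 = 462.065 kg, so propellant = m₀ − m_f = 581 − 462.065 = 118.935 kg.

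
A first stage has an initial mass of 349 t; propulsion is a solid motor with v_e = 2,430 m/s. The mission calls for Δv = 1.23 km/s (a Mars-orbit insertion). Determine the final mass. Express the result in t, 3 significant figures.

m₀/m_f = exp(Δv / v_e) = exp(1230 / 2430.0) = exp(0.5062) = 1.6589.
m_f = m₀ / 1.6589 = 349 / 1.6589 = 210.38 t.

final mass ≈ 210 t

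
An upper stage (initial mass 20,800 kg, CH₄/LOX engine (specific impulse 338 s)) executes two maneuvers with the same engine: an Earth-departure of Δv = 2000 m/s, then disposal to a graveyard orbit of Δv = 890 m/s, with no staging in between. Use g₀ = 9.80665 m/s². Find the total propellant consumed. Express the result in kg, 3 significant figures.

total propellant consumed ≈ 12100 kg

v_e = Isp · g₀ = 338 × 9.80665 = 3314.6 m/s.
After the first burn: m = 20800 × exp(−2000/3314.6) = 20800 × 0.54696 = 11,376.8 kg.
After the second burn: m = 11,376.8 × exp(−890/3314.6) = 11,376.8 × 0.76452 = 8,697.79 kg.
Total propellant = m₀ − m_final = 20800 − 8,697.79 = 12,102.21 kg.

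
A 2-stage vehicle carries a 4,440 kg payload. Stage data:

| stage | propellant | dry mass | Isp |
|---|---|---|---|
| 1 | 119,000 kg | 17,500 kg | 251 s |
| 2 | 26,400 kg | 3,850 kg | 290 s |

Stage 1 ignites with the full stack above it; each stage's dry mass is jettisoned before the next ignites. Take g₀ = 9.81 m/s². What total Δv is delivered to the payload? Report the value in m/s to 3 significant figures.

Δv ≈ 7000 m/s

Ignition mass of stage 1 = 119,000+17,500 + 26,400+3,850 + 4,440 = 171,190 kg.
Stage 1: m₀ = 171,190 kg, m_f = 171,190 − 119,000 = 52,190 kg; Δv = 251×9.81×ln(3.28) = 2462.3×1.1879 ≈ 2925 m/s.
Stage 2: m₀ = 34,690 kg, m_f = 34,690 − 26,400 = 8,290 kg; Δv = 290×9.81×ln(4.185) = 2844.9×1.4314 ≈ 4072 m/s.
Total Δv = 2925 + 4072 = 6997 m/s.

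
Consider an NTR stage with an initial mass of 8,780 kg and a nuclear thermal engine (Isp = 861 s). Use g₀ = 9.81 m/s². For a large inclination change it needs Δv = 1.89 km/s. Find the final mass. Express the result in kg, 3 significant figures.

final mass ≈ 7020 kg

v_e = Isp · g₀ = 861 × 9.81 = 8446.4 m/s.
m₀/m_f = exp(Δv / v_e) = exp(1890 / 8446.4) = exp(0.2238) = 1.2508.
m_f = m₀ / 1.2508 = 8,780 / 1.2508 = 7,019.51 kg.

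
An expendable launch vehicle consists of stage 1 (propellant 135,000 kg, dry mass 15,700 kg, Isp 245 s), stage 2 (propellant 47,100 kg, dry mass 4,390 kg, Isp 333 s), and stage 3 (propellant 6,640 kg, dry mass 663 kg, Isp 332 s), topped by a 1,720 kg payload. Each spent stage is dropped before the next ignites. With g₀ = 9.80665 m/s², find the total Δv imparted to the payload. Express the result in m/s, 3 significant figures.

Δv ≈ 11700 m/s

Ignition mass of stage 1 = 135,000+15,700 + 47,100+4,390 + 6,640+663 + 1,720 = 211,213 kg.
Stage 1: m₀ = 211,213 kg, m_f = 211,213 − 135,000 = 76,213 kg; Δv = 245×9.80665×ln(2.771) = 2402.6×1.0193 ≈ 2449 m/s.
Stage 2: m₀ = 60,513 kg, m_f = 60,513 − 47,100 = 13,413 kg; Δv = 333×9.80665×ln(4.512) = 3265.6×1.5066 ≈ 4920 m/s.
Stage 3: m₀ = 9,023 kg, m_f = 9,023 − 6,640 = 2,383 kg; Δv = 332×9.80665×ln(3.786) = 3255.8×1.3314 ≈ 4335 m/s.
Total Δv = 2449 + 4920 + 4335 = 11704 m/s.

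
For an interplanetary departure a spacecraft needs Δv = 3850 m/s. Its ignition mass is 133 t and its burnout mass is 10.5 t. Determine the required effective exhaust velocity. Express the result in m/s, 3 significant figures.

v_e ≈ 1520 m/s

ln(m₀/m_f) = ln(133000/10500) = ln(12.67) = 2.5390.
By the Tsiolkovsky rocket equation, v_e = Δv / ln(m₀/m_f) = 3850 / 2.5390 = 1516.4 m/s.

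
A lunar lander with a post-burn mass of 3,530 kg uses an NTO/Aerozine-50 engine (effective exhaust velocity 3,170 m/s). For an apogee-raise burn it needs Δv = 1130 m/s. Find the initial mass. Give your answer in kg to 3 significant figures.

m₀/m_f = exp(Δv / v_e) = exp(1130 / 3170.0) = exp(0.3565) = 1.4283.
m₀ = m_f × 1.4283 = 3,530 × 1.4283 = 5,041.9 kg.

initial mass ≈ 5040 kg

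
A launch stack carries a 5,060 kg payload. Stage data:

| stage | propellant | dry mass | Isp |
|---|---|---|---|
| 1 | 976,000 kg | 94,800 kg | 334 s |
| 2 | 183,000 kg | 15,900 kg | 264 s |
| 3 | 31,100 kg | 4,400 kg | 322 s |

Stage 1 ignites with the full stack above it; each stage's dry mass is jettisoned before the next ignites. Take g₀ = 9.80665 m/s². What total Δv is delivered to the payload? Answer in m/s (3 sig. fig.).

Δv ≈ 12800 m/s

Ignition mass of stage 1 = 976,000+94,800 + 183,000+15,900 + 31,100+4,400 + 5,060 = 1,310,260 kg.
Stage 1: m₀ = 1,310,260 kg, m_f = 1,310,260 − 976,000 = 334,260 kg; Δv = 334×9.80665×ln(3.92) = 3275.4×1.3661 ≈ 4474 m/s.
Stage 2: m₀ = 239,460 kg, m_f = 239,460 − 183,000 = 56,460 kg; Δv = 264×9.80665×ln(4.241) = 2589.0×1.4449 ≈ 3741 m/s.
Stage 3: m₀ = 40,560 kg, m_f = 40,560 − 31,100 = 9,460 kg; Δv = 322×9.80665×ln(4.288) = 3157.7×1.4557 ≈ 4597 m/s.
Total Δv = 4474 + 3741 + 4597 = 12812 m/s.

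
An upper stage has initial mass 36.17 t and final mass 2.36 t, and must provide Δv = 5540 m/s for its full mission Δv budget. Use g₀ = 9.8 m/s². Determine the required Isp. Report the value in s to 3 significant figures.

Isp ≈ 207 s

ln(m₀/m_f) = ln(36170/2360) = ln(15.33) = 2.7296.
Rocket equation: v_e = Δv / ln(m₀/m_f) = 5540 / 2.7296 = 2029.6 m/s.
Isp = v_e / g₀ = 2029.6 / 9.8 = 207.1 s.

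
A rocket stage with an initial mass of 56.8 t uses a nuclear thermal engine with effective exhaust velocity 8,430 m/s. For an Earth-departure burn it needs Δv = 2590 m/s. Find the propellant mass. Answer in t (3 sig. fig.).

propellant mass ≈ 15.0 t

m₀/m_f = exp(Δv / v_e) = exp(2590 / 8430.0) = exp(0.3072) = 1.3597.
m_f = 56.8 / 1.3597 = 41.7739 t, so propellant = m₀ − m_f = 56.8 − 41.7739 = 15.0261 t.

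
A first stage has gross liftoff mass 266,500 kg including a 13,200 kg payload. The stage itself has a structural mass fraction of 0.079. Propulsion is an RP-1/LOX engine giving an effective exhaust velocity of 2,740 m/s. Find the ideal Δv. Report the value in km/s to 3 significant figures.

Δv ≈ 5.71 km/s

Stage wet mass = m₀ − payload = 266,500 − 13,200 = 253,300 kg.
Stage dry mass = ε × stage wet mass = 0.079 × 253,300 = 20,010.7 kg.
Burnout mass m_f = stage dry + payload = 20,010.7 + 13,200 = 33,210.7 kg.
Δv = v_e · ln(266,500/33,210.7) = 2740.0 × ln(8.025) = 2740.0 × 2.0825 ≈ 5706 m/s.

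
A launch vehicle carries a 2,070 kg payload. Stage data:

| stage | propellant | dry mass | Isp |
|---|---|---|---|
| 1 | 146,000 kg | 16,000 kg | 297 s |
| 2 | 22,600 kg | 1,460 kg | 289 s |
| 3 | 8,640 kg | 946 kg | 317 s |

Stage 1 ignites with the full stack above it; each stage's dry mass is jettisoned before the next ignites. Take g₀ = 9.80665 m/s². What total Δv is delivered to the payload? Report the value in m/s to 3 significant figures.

Ignition mass of stage 1 = 146,000+16,000 + 22,600+1,460 + 8,640+946 + 2,070 = 197,716 kg.
Stage 1: m₀ = 197,716 kg, m_f = 197,716 − 146,000 = 51,716 kg; Δv = 297×9.80665×ln(3.823) = 2912.6×1.3411 ≈ 3906 m/s.
Stage 2: m₀ = 35,716 kg, m_f = 35,716 − 22,600 = 13,116 kg; Δv = 289×9.80665×ln(2.723) = 2834.1×1.0018 ≈ 2839 m/s.
Stage 3: m₀ = 11,656 kg, m_f = 11,656 − 8,640 = 3,016 kg; Δv = 317×9.80665×ln(3.865) = 3108.7×1.3519 ≈ 4203 m/s.
Total Δv = 3906 + 2839 + 4203 = 10948 m/s.

Δv ≈ 10900 m/s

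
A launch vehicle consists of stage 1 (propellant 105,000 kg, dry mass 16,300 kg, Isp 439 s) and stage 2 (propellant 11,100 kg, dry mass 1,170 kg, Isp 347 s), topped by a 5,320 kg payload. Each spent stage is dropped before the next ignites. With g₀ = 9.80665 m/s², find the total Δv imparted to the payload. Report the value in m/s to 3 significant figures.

Ignition mass of stage 1 = 105,000+16,300 + 11,100+1,170 + 5,320 = 138,890 kg.
Stage 1: m₀ = 138,890 kg, m_f = 138,890 − 105,000 = 33,890 kg; Δv = 439×9.80665×ln(4.098) = 4305.1×1.4106 ≈ 6073 m/s.
Stage 2: m₀ = 17,590 kg, m_f = 17,590 − 11,100 = 6,490 kg; Δv = 347×9.80665×ln(2.71) = 3402.9×0.9971 ≈ 3393 m/s.
Total Δv = 6073 + 3393 = 9466 m/s.

Δv ≈ 9470 m/s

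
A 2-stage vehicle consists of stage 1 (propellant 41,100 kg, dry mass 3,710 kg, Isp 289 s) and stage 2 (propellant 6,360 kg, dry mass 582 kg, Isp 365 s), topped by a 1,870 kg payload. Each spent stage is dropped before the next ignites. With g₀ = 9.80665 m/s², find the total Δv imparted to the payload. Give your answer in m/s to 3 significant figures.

Δv ≈ 8700 m/s

Ignition mass of stage 1 = 41,100+3,710 + 6,360+582 + 1,870 = 53,622 kg.
Stage 1: m₀ = 53,622 kg, m_f = 53,622 − 41,100 = 12,522 kg; Δv = 289×9.80665×ln(4.282) = 2834.1×1.4545 ≈ 4122 m/s.
Stage 2: m₀ = 8,812 kg, m_f = 8,812 − 6,360 = 2,452 kg; Δv = 365×9.80665×ln(3.594) = 3579.4×1.2792 ≈ 4579 m/s.
Total Δv = 4122 + 4579 = 8701 m/s.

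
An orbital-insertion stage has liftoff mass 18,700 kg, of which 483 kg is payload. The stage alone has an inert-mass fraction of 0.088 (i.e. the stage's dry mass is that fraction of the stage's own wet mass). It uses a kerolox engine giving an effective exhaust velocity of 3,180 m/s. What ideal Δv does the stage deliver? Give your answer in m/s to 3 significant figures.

Stage wet mass = m₀ − payload = 18,700 − 483 = 18,217 kg.
Stage dry mass = ε × stage wet mass = 0.088 × 18,217 = 1,603.1 kg.
Burnout mass m_f = stage dry + payload = 1,603.1 + 483 = 2,086.1 kg.
Δv = v_e · ln(18,700/2,086.1) = 3180.0 × ln(8.964) = 3180.0 × 2.1932 ≈ 6974 m/s.

Δv ≈ 6970 m/s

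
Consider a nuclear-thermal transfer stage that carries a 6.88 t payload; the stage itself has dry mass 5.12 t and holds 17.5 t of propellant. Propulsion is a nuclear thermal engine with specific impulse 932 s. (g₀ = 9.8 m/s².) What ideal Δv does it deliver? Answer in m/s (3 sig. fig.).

Δv ≈ 8220 m/s

v_e = Isp · g₀ = 932 × 9.8 = 9133.6 m/s.
m₀ = payload + dry + propellant = 6.88 + 5.12 + 17.5 = 29.5 t.
m_f = payload + dry = 6.88 + 5.12 = 12 t.
Rocket equation: Δv = v_e · ln(m₀/m_f) = 9133.6 × ln(2.458) = 9133.6 × 0.8995 ≈ 8215.5 m/s.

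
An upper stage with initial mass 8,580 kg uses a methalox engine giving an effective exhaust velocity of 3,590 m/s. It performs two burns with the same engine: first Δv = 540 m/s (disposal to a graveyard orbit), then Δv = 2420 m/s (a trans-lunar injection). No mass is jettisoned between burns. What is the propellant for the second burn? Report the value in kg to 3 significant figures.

After the first burn: m = 8580 × exp(−540/3590.0) = 8580 × 0.86035 = 7,381.8 kg.
After the second burn: m = 7,381.8 × exp(−2420/3590.0) = 7,381.8 × 0.50962 = 3,761.91 kg.
Second-burn propellant = 7,381.8 − 3,761.91 = 3,619.89 kg.

propellant for the second burn ≈ 3620 kg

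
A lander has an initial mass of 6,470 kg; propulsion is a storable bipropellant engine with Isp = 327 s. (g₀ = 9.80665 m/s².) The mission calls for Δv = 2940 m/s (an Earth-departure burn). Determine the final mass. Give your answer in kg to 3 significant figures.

final mass ≈ 2590 kg

v_e = Isp · g₀ = 327 × 9.80665 = 3206.8 m/s.
m₀/m_f = exp(Δv / v_e) = exp(2940 / 3206.8) = exp(0.9168) = 2.5013.
m_f = m₀ / 2.5013 = 6,470 / 2.5013 = 2,586.65 kg.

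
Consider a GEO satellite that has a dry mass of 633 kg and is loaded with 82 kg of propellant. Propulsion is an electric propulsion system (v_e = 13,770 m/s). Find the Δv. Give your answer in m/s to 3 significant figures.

Δv ≈ 1680 m/s

m₀ = m_dry + m_prop = 633 + 82 = 715 kg.
Δv = v_e · ln(m₀/m_f) = 13770.0 × ln(1.13) = 13770.0 × 0.1218 ≈ 1677.4 m/s.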